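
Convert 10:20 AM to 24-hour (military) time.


Input: 10:20 AM
AM hour stays: 10

10:20


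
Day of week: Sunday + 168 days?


Sunday

Start: Sunday (index 6)
(6 + 168) mod 7
= 174 mod 7
= 6
Index 6 → Sunday


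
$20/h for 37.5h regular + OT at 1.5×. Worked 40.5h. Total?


Regular: 37.5h × $20 = $750.00
Overtime: 40.5 - 37.5 = 3.0h
OT pay: 3.0h × $20 × 1.5 = $90.00
Total = $750.00 + $90.00 = $840.00

$840.00


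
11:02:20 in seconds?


Hours: 11 × 3600 = 39600
Minutes: 2 × 60 = 120
Seconds: 20
Total = 39600 + 120 + 20 = 39740

39740 seconds


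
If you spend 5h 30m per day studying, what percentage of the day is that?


Time: 330 minutes
Day: 1440 minutes
Percentage = (330/1440) × 100 ≈ 22.9%

22.9%


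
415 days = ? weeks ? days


Weeks: 415 ÷ 7 = 59 remainder 2

59 weeks 2 days


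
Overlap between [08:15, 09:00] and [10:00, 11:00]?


0 minutes

Meeting A: 495-540 (in minutes from midnight)
Meeting B: 600-660
Overlap start = max(495, 600) = 600
Overlap end = min(540, 660) = 540
Overlap = max(0, 540 - 600) = 0 min


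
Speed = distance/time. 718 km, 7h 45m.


92.6 km/h

Distance: 718 km
Time: 7h 45m = 465 min = 465/60 = 31/4 hours
Speed = 718 ÷ (31/4) = 718 × 4 / 31 = 2872/31 ≈ 92.6 km/h


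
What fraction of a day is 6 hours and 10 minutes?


0.2569 (25.69%)

Total minutes: 6×60 + 10 = 370
Day = 24×60 = 1440 minutes
Fraction = 370/1440 ≈ 0.2569
As a percentage: 370/1440 × 100 ≈ 25.69%


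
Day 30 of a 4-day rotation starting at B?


Shifts: A, B, C, D
Start: B (index 1)
Day 30: (1 + 30 - 1) mod 4
= 30 mod 4
= 2
Index 2 → shift C

Shift C


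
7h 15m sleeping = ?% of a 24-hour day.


Time: 435 minutes
Day: 1440 minutes
Percentage = (435/1440) × 100 ≈ 30.2%

30.2%


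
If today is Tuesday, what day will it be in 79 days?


Start: Tuesday (index 1)
(1 + 79) mod 7
= 80 mod 7
= 3
Index 3 → Thursday

Thursday


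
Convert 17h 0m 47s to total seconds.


Hours: 17 × 3600 = 61200
Minutes: 0 × 60 = 0
Seconds: 47
Total = 61200 + 0 + 47 = 61247

61247 seconds


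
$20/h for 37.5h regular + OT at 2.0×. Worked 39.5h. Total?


Regular: 37.5h × $20 = $750.00
Overtime: 39.5 - 37.5 = 2.0h
OT pay: 2.0h × $20 × 2.0 = $80.00
Total = $750.00 + $80.00 = $830.00

$830.00


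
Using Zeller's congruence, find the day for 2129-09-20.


Zeller's congruence:
q=20, m=9, k=29, j=21
h = (20 + ⌊13×10/5⌋ + 29 + ⌊29/4⌋ + ⌊21/4⌋ - 2×21) mod 7
= (20 + 26 + 29 + 7 + 5 - 42) mod 7
= 45 mod 7 = 3
h=3 → Tuesday

Tuesday


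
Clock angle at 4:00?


Hour hand = 4×30 + 0×0.5 = 120.0°
Minute hand = 0×6 = 0°
Difference = |120.0 - 0| = 120.0°

120.0°


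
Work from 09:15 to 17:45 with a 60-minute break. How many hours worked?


Total time = (17×60+45) - (9×60+15)
= 1065 - 555 = 510 min
Minus break: 510 - 60 = 450 min
= 7h 30m

7h 30m (450 minutes)


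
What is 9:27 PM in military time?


Input: 9:27 PM
PM: 9 + 12 = 21

21:27


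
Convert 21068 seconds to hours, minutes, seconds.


Hours: 21068 ÷ 3600 = 5 remainder 3068
Minutes: 3068 ÷ 60 = 51 remainder 8
Seconds: 8

5h 51m 8s


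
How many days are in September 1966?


Month: September (month 9)
September has 30 days

30 days


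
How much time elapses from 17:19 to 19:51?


End time in minutes: 19×60 + 51 = 1191
Start time in minutes: 17×60 + 19 = 1039
Difference = 1191 - 1039 = 152 minutes
= 2 hours 32 minutes

2h 32m


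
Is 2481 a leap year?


No

Rules: divisible by 4 AND (not by 100 OR by 400)
2481 ÷ 4 = 620 remainder 1 → not divisible by 4
Not divisible by 4 → not a leap year


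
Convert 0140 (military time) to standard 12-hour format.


1:40 AM

Hour: 1
1 < 12 → AM


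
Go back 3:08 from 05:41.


02:33

Start: 341 minutes from midnight
Subtract: 188 minutes
Remaining: 341 - 188 = 153
Hours: 2, Minutes: 33


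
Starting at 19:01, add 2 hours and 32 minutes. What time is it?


21:33

Start: 1141 minutes from midnight
Add: 152 minutes
Total: 1293 minutes
Hours: 1293 ÷ 60 = 21 remainder 33


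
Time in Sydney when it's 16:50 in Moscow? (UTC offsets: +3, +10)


Time difference = UTC+10 - UTC+3 = +7 hours
New hour = (16 + 7) mod 24
= 23 mod 24 = 23
Minutes unchanged → 23:50

23:50


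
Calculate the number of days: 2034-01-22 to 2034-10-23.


274 days

From January 22, 2034 to October 23, 2034
Rest of January 2034: 31 - 22 = 9
Full months: February 2034 28, March 31, April 30, May 31, June 30, July 31, August 31, September 30
Days into October 2034: 23
Total = 9 + 28 + 31 + 30 + 31 + 30 + 31 + 31 + 30 + 23 = 274 days


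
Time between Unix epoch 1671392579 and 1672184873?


Difference = 1672184873 - 1671392579 = 792294 seconds
In hours: 792294 / 3600 ≈ 220.1
In days: 792294 / 86400 ≈ 9.17

792294 seconds (220.1 hours / 9.17 days)


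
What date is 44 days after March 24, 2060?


May 7, 2060

Start: March 24, 2060
Add 44 days
March 24 → April 1: 31 - 24 + 1 = 8 days (44 - 8 = 36 left)
April 1 → May 1: 30 - 1 + 1 = 30 days (36 - 30 = 6 left)
May 1 + 6 = May 7, 2060


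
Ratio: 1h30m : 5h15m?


Duration 1: 90 minutes
Duration 2: 315 minutes
Ratio = 90:315
GCD = 45
Simplified = 2:7
As a decimal: 2/7 ≈ 0.29

2:7 (0.29)


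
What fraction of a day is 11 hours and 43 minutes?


0.4882 (48.82%)

Total minutes: 11×60 + 43 = 703
Day = 24×60 = 1440 minutes
Fraction = 703/1440 ≈ 0.4882
As a percentage: 703/1440 × 100 ≈ 48.82%


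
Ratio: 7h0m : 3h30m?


Duration 1: 420 minutes
Duration 2: 210 minutes
Ratio = 420:210
GCD = 210
Simplified = 2:1
As a decimal: 2/1 = 2.00

2:1 (2.00)


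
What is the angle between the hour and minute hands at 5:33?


Hour hand = 5×30 + 33×0.5 = 166.5°
Minute hand = 33×6 = 198°
Difference = |166.5 - 198| = 31.5°

31.5°


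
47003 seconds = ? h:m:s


13h 3m 23s

Hours: 47003 ÷ 3600 = 13 remainder 203
Minutes: 203 ÷ 60 = 3 remainder 23
Seconds: 23


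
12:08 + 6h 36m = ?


18:44

Start: 728 minutes from midnight
Add: 396 minutes
Total: 1124 minutes
Hours: 1124 ÷ 60 = 18 remainder 44


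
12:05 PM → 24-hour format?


Input: 12:05 PM
12 PM → 12 (noon)

12:05


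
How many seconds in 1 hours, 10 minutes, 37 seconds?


4237 seconds

Hours: 1 × 3600 = 3600
Minutes: 10 × 60 = 600
Seconds: 37
Total = 3600 + 600 + 37 = 4237


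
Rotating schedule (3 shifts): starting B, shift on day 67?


Shift B

Shifts: A, B, C
Start: B (index 1)
Day 67: (1 + 67 - 1) mod 3
= 67 mod 3
= 1
Index 1 → shift B


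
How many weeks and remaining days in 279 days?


39 weeks 6 days

Weeks: 279 ÷ 7 = 39 remainder 6


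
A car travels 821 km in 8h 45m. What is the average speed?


Distance: 821 km
Time: 8h 45m = 525 min = 525/60 = 35/4 hours
Speed = 821 ÷ (35/4) = 821 × 4 / 35 = 3284/35 ≈ 93.8 km/h

93.8 km/h


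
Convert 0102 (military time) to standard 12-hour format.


1:02 AM

Hour: 1
1 < 12 → AM


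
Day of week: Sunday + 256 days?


Start: Sunday (index 6)
(6 + 256) mod 7
= 262 mod 7
= 3
Index 3 → Thursday

Thursday


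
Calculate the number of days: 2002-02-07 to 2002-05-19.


From February 7, 2002 to May 19, 2002
Rest of February 2002: 28 - 7 = 21
Full months: March 31, April 30
Days into May 2002: 19
Total = 21 + 31 + 30 + 19 = 101 days

101 days


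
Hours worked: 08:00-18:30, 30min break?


Total time = (18×60+30) - (8×60+0)
= 1110 - 480 = 630 min
Minus break: 630 - 30 = 600 min
= 10h 0m

10h 0m (600 minutes)


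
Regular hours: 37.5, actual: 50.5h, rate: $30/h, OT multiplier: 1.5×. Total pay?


$1710.00

Regular: 37.5h × $30 = $1125.00
Overtime: 50.5 - 37.5 = 13.0h
OT pay: 13.0h × $30 × 1.5 = $585.00
Total = $1125.00 + $585.00 = $1710.00


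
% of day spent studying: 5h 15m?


21.9%

Time: 315 minutes
Day: 1440 minutes
Percentage = (315/1440) × 100 ≈ 21.9%


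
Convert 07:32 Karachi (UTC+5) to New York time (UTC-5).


Time difference = UTC-5 - UTC+5 = -10 hours
New hour = (7 -10) mod 24
= -3 mod 24 = 21
Minutes unchanged → 21:32; -3 < 0 → previous day

21:32 (previous day)


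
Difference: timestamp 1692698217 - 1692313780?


Difference = 1692698217 - 1692313780 = 384437 seconds
In hours: 384437 / 3600 ≈ 106.8
In days: 384437 / 86400 ≈ 4.45

384437 seconds (106.8 hours / 4.45 days)


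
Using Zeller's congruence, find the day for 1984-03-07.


Zeller's congruence:
q=7, m=3, k=84, j=19
h = (7 + ⌊13×4/5⌋ + 84 + ⌊84/4⌋ + ⌊19/4⌋ - 2×19) mod 7
= (7 + 10 + 84 + 21 + 4 - 38) mod 7
= 88 mod 7 = 4
h=4 → Wednesday

Wednesday


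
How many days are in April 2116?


Month: April (month 4)
April has 30 days

30 days


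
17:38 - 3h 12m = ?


14:26

Start: 1058 minutes from midnight
Subtract: 192 minutes
Remaining: 1058 - 192 = 866
Hours: 14, Minutes: 26


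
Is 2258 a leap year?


No

Rules: divisible by 4 AND (not by 100 OR by 400)
2258 ÷ 4 = 564 remainder 2 → not divisible by 4
Not divisible by 4 → not a leap year


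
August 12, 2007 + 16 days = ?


Start: August 12, 2007
Add 16 days
August 12 + 16 = August 28, 2007

August 28, 2007


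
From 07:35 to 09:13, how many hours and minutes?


End time in minutes: 9×60 + 13 = 553
Start time in minutes: 7×60 + 35 = 455
Difference = 553 - 455 = 98 minutes
= 1 hours 38 minutes

1h 38m


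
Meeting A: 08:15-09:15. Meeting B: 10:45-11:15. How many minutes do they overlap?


Meeting A: 495-555 (in minutes from midnight)
Meeting B: 645-675
Overlap start = max(495, 645) = 645
Overlap end = min(555, 675) = 555
Overlap = max(0, 555 - 645) = 0 min

0 minutes


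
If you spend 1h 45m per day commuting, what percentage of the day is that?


Time: 105 minutes
Day: 1440 minutes
Percentage = (105/1440) × 100 ≈ 7.3%

7.3%


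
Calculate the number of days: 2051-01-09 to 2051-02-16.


From January 9, 2051 to February 16, 2051
Rest of January 2051: 31 - 9 = 22
Days into February 2051: 16
Total = 22 + 16 = 38 days

38 days


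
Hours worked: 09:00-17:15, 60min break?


7h 15m (435 minutes)

Total time = (17×60+15) - (9×60+0)
= 1035 - 540 = 495 min
Minus break: 495 - 60 = 435 min
= 7h 15m


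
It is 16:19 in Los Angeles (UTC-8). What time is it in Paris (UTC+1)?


01:19 (next day)

Time difference = UTC+1 - UTC-8 = +9 hours
New hour = (16 + 9) mod 24
= 25 mod 24 = 1
Minutes unchanged → 01:19; 25 ≥ 24 → next day


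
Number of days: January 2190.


Month: January (month 1)
January has 31 days

31 days


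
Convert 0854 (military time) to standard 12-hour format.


8:54 AM

Hour: 8
8 < 12 → AM


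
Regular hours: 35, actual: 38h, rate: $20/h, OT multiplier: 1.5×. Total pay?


Regular: 35h × $20 = $700.00
Overtime: 38 - 35 = 3h
OT pay: 3h × $20 × 1.5 = $90.00
Total = $700.00 + $90.00 = $790.00

$790.00


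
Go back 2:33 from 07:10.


Start: 430 minutes from midnight
Subtract: 153 minutes
Remaining: 430 - 153 = 277
Hours: 4, Minutes: 37

04:37


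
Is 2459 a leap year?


No

Rules: divisible by 4 AND (not by 100 OR by 400)
2459 ÷ 4 = 614 remainder 3 → not divisible by 4
Not divisible by 4 → not a leap year


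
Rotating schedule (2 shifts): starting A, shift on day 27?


Shifts: A, B
Start: A (index 0)
Day 27: (0 + 27 - 1) mod 2
= 26 mod 2
= 0
Index 0 → shift A

Shift A


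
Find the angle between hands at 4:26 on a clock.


Hour hand = 4×30 + 26×0.5 = 133.0°
Minute hand = 26×6 = 156°
Difference = |133.0 - 156| = 23.0°

23.0°


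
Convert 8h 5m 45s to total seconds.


29145 seconds

Hours: 8 × 3600 = 28800
Minutes: 5 × 60 = 300
Seconds: 45
Total = 28800 + 300 + 45 = 29145


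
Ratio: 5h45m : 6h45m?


23:27 (0.85)

Duration 1: 345 minutes
Duration 2: 405 minutes
Ratio = 345:405
GCD = 15
Simplified = 23:27
As a decimal: 23/27 ≈ 0.85


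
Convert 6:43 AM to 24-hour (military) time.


06:43

Input: 6:43 AM
AM hour stays: 6


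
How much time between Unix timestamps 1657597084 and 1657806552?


209468 seconds (58.2 hours / 2.42 days)

Difference = 1657806552 - 1657597084 = 209468 seconds
In hours: 209468 / 3600 ≈ 58.2
In days: 209468 / 86400 ≈ 2.42


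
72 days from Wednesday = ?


Start: Wednesday (index 2)
(2 + 72) mod 7
= 74 mod 7
= 4
Index 4 → Friday

Friday


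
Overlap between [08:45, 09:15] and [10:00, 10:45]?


0 minutes

Meeting A: 525-555 (in minutes from midnight)
Meeting B: 600-645
Overlap start = max(525, 600) = 600
Overlap end = min(555, 645) = 555
Overlap = max(0, 555 - 600) = 0 min


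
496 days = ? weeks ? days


Weeks: 496 ÷ 7 = 70 remainder 6

70 weeks 6 days


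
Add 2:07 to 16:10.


18:17

Start: 970 minutes from midnight
Add: 127 minutes
Total: 1097 minutes
Hours: 1097 ÷ 60 = 18 remainder 17


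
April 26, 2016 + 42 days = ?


June 7, 2016

Start: April 26, 2016
Add 42 days
April 26 → May 1: 30 - 26 + 1 = 5 days (42 - 5 = 37 left)
May 1 → June 1: 31 - 1 + 1 = 31 days (37 - 31 = 6 left)
June 1 + 6 = June 7, 2016


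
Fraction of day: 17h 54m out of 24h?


Total minutes: 17×60 + 54 = 1074
Day = 24×60 = 1440 minutes
Fraction = 1074/1440 ≈ 0.7458
As a percentage: 1074/1440 × 100 ≈ 74.58%

0.7458 (74.58%)


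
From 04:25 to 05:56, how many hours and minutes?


End time in minutes: 5×60 + 56 = 356
Start time in minutes: 4×60 + 25 = 265
Difference = 356 - 265 = 91 minutes
= 1 hours 31 minutes

1h 31m


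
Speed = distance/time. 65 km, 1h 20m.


48.8 km/h

Distance: 65 km
Time: 1h 20m = 80 min = 80/60 = 4/3 hours
Speed = 65 ÷ (4/3) = 65 × 3 / 4 = 195/4 ≈ 48.8 km/h


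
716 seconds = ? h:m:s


0h 11m 56s

Hours: 716 ÷ 3600 = 0 remainder 716
Minutes: 716 ÷ 60 = 11 remainder 56
Seconds: 56


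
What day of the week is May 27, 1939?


Zeller's congruence:
q=27, m=5, k=39, j=19
h = (27 + ⌊13×6/5⌋ + 39 + ⌊39/4⌋ + ⌊19/4⌋ - 2×19) mod 7
= (27 + 15 + 39 + 9 + 4 - 38) mod 7
= 56 mod 7 = 0
h=0 → Saturday

Saturday


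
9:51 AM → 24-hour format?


09:51

Input: 9:51 AM
AM hour stays: 9


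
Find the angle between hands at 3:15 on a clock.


7.5°

Hour hand = 3×30 + 15×0.5 = 97.5°
Minute hand = 15×6 = 90°
Difference = |97.5 - 90| = 7.5°


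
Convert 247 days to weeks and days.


Weeks: 247 ÷ 7 = 35 remainder 2

35 weeks 2 days


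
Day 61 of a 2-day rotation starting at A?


Shifts: A, B
Start: A (index 0)
Day 61: (0 + 61 - 1) mod 2
= 60 mod 2
= 0
Index 0 → shift A

Shift A


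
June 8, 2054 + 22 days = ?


Start: June 8, 2054
Add 22 days
June 8 + 22 = June 30, 2054

June 30, 2054


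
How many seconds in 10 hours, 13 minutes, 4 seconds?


36784 seconds

Hours: 10 × 3600 = 36000
Minutes: 13 × 60 = 780
Seconds: 4
Total = 36000 + 780 + 4 = 36784


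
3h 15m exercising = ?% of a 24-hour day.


Time: 195 minutes
Day: 1440 minutes
Percentage = (195/1440) × 100 ≈ 13.5%

13.5%


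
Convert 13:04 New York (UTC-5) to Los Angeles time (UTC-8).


Time difference = UTC-8 - UTC-5 = -3 hours
New hour = (13 -3) mod 24
= 10 mod 24 = 10
Minutes unchanged → 10:04

10:04


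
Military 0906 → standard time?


9:06 AM

Hour: 9
9 < 12 → AM


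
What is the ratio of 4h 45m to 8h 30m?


19:34 (0.56)

Duration 1: 285 minutes
Duration 2: 510 minutes
Ratio = 285:510
GCD = 15
Simplified = 19:34
As a decimal: 19/34 ≈ 0.56


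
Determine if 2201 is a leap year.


Rules: divisible by 4 AND (not by 100 OR by 400)
2201 ÷ 4 = 550 remainder 1 → not divisible by 4
Not divisible by 4 → not a leap year

No


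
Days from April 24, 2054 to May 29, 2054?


From April 24, 2054 to May 29, 2054
Rest of April 2054: 30 - 24 = 6
Days into May 2054: 29
Total = 6 + 29 = 35 days

35 days


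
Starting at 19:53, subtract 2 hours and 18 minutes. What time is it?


17:35

Start: 1193 minutes from midnight
Subtract: 138 minutes
Remaining: 1193 - 138 = 1055
Hours: 17, Minutes: 35


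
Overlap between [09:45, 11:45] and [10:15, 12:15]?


90 minutes

Meeting A: 585-705 (in minutes from midnight)
Meeting B: 615-735
Overlap start = max(585, 615) = 615
Overlap end = min(705, 735) = 705
Overlap = max(0, 705 - 615) = 90 min


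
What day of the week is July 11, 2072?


Monday

Zeller's congruence:
q=11, m=7, k=72, j=20
h = (11 + ⌊13×8/5⌋ + 72 + ⌊72/4⌋ + ⌊20/4⌋ - 2×20) mod 7
= (11 + 20 + 72 + 18 + 5 - 40) mod 7
= 86 mod 7 = 2
h=2 → Monday


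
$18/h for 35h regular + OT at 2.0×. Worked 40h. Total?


$810.00

Regular: 35h × $18 = $630.00
Overtime: 40 - 35 = 5h
OT pay: 5h × $18 × 2.0 = $180.00
Total = $630.00 + $180.00 = $810.00


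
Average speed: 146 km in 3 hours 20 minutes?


43.8 km/h

Distance: 146 km
Time: 3h 20m = 200 min = 200/60 = 10/3 hours
Speed = 146 ÷ (10/3) = 146 × 3 / 10 = 438/10 = 43.8 km/h


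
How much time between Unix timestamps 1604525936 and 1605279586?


753650 seconds (209.3 hours / 8.72 days)

Difference = 1605279586 - 1604525936 = 753650 seconds
In hours: 753650 / 3600 ≈ 209.3
In days: 753650 / 86400 ≈ 8.72


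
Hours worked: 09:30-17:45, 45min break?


7h 30m (450 minutes)

Total time = (17×60+45) - (9×60+30)
= 1065 - 570 = 495 min
Minus break: 495 - 45 = 450 min
= 7h 30m


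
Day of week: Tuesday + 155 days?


Start: Tuesday (index 1)
(1 + 155) mod 7
= 156 mod 7
= 2
Index 2 → Wednesday

Wednesday


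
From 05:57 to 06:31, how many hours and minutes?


0h 34m

End time in minutes: 6×60 + 31 = 391
Start time in minutes: 5×60 + 57 = 357
Difference = 391 - 357 = 34 minutes
= 0 hours 34 minutes


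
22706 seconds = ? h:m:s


Hours: 22706 ÷ 3600 = 6 remainder 1106
Minutes: 1106 ÷ 60 = 18 remainder 26
Seconds: 26

6h 18m 26s


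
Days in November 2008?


Month: November (month 11)
November has 30 days

30 days


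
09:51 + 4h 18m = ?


Start: 591 minutes from midnight
Add: 258 minutes
Total: 849 minutes
Hours: 849 ÷ 60 = 14 remainder 9

14:09


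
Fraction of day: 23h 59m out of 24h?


0.9993 (99.93%)

Total minutes: 23×60 + 59 = 1439
Day = 24×60 = 1440 minutes
Fraction = 1439/1440 ≈ 0.9993
As a percentage: 1439/1440 × 100 ≈ 99.93%


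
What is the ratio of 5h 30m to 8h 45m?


Duration 1: 330 minutes
Duration 2: 525 minutes
Ratio = 330:525
GCD = 15
Simplified = 22:35
As a decimal: 22/35 ≈ 0.63

22:35 (0.63)


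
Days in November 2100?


30 days

Month: November (month 11)
November has 30 days


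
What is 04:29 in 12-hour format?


4:29 AM

Hour: 4
4 < 12 → AM


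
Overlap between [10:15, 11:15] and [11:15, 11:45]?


0 minutes

Meeting A: 615-675 (in minutes from midnight)
Meeting B: 675-705
Overlap start = max(615, 675) = 675
Overlap end = min(675, 705) = 675
Overlap = max(0, 675 - 675) = 0 min


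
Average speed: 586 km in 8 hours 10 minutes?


71.8 km/h

Distance: 586 km
Time: 8h 10m = 490 min = 490/60 = 49/6 hours
Speed = 586 ÷ (49/6) = 586 × 6 / 49 = 3516/49 ≈ 71.8 km/h


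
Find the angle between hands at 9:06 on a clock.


Hour hand = 9×30 + 6×0.5 = 273.0°
Minute hand = 6×6 = 36°
Difference = |273.0 - 36| = 237.0°
Since > 180°: 360 - 237.0 = 123.0°

123.0°


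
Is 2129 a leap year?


Rules: divisible by 4 AND (not by 100 OR by 400)
2129 ÷ 4 = 532 remainder 1 → not divisible by 4
Not divisible by 4 → not a leap year

No


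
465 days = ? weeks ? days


66 weeks 3 days

Weeks: 465 ÷ 7 = 66 remainder 3


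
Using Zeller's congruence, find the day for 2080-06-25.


Zeller's congruence:
q=25, m=6, k=80, j=20
h = (25 + ⌊13×7/5⌋ + 80 + ⌊80/4⌋ + ⌊20/4⌋ - 2×20) mod 7
= (25 + 18 + 80 + 20 + 5 - 40) mod 7
= 108 mod 7 = 3
h=3 → Tuesday

Tuesday


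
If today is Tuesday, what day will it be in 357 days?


Tuesday

Start: Tuesday (index 1)
(1 + 357) mod 7
= 358 mod 7
= 1
Index 1 → Tuesday


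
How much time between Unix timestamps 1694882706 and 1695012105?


129399 seconds (35.9 hours / 1.50 days)

Difference = 1695012105 - 1694882706 = 129399 seconds
In hours: 129399 / 3600 ≈ 35.9
In days: 129399 / 86400 ≈ 1.50


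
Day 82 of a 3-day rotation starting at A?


Shift A

Shifts: A, B, C
Start: A (index 0)
Day 82: (0 + 82 - 1) mod 3
= 81 mod 3
= 0
Index 0 → shift A


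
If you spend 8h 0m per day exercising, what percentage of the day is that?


33.3%

Time: 480 minutes
Day: 1440 minutes
Percentage = (480/1440) × 100 ≈ 33.3%


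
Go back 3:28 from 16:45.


13:17

Start: 1005 minutes from midnight
Subtract: 208 minutes
Remaining: 1005 - 208 = 797
Hours: 13, Minutes: 17


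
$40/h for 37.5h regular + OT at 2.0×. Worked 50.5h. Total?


Regular: 37.5h × $40 = $1500.00
Overtime: 50.5 - 37.5 = 13.0h
OT pay: 13.0h × $40 × 2.0 = $1040.00
Total = $1500.00 + $1040.00 = $2540.00

$2540.00


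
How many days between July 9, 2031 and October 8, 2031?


From July 9, 2031 to October 8, 2031
Rest of July 2031: 31 - 9 = 22
Full months: August 31, September 30
Days into October 2031: 8
Total = 22 + 31 + 30 + 8 = 91 days

91 days


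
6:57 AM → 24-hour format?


Input: 6:57 AM
AM hour stays: 6

06:57


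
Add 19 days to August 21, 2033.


Start: August 21, 2033
Add 19 days
August 21 → September 1: 31 - 21 + 1 = 11 days (19 - 11 = 8 left)
September 1 + 8 = September 9, 2033

September 9, 2033


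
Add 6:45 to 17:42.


00:27 (next day)

Start: 1062 minutes from midnight
Add: 405 minutes
Total: 1467 minutes
Hours: 1467 ÷ 60 = 24 remainder 27
24 ≥ 24 → 24 - 24 = 0 (next day)


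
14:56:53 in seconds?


53813 seconds

Hours: 14 × 3600 = 50400
Minutes: 56 × 60 = 3360
Seconds: 53
Total = 50400 + 3360 + 53 = 53813


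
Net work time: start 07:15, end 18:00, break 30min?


Total time = (18×60+0) - (7×60+15)
= 1080 - 435 = 645 min
Minus break: 645 - 30 = 615 min
= 10h 15m

10h 15m (615 minutes)


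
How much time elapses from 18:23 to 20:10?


1h 47m

End time in minutes: 20×60 + 10 = 1210
Start time in minutes: 18×60 + 23 = 1103
Difference = 1210 - 1103 = 107 minutes
= 1 hours 47 minutes


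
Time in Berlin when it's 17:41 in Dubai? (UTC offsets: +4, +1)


Time difference = UTC+1 - UTC+4 = -3 hours
New hour = (17 -3) mod 24
= 14 mod 24 = 14
Minutes unchanged → 14:41

14:41


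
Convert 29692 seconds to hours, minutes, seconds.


8h 14m 52s

Hours: 29692 ÷ 3600 = 8 remainder 892
Minutes: 892 ÷ 60 = 14 remainder 52
Seconds: 52


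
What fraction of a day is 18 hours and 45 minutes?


0.7813 (78.13%)

Total minutes: 18×60 + 45 = 1125
Day = 24×60 = 1440 minutes
Fraction = 1125/1440 ≈ 0.7813
As a percentage: 1125/1440 × 100 ≈ 78.13%


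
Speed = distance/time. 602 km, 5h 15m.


Distance: 602 km
Time: 5h 15m = 315 min = 315/60 = 21/4 hours
Speed = 602 ÷ (21/4) = 602 × 4 / 21 = 2408/21 ≈ 114.7 km/h

114.7 km/h


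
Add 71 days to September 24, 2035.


December 4, 2035

Start: September 24, 2035
Add 71 days
September 24 → October 1: 30 - 24 + 1 = 7 days (71 - 7 = 64 left)
October 1 → November 1: 31 - 1 + 1 = 31 days (64 - 31 = 33 left)
November 1 → December 1: 30 - 1 + 1 = 30 days (33 - 30 = 3 left)
December 1 + 3 = December 4, 2035


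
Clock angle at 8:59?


84.5°

Hour hand = 8×30 + 59×0.5 = 269.5°
Minute hand = 59×6 = 354°
Difference = |269.5 - 354| = 84.5°


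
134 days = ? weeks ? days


19 weeks 1 days

Weeks: 134 ÷ 7 = 19 remainder 1


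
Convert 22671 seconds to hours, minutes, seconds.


Hours: 22671 ÷ 3600 = 6 remainder 1071
Minutes: 1071 ÷ 60 = 17 remainder 51
Seconds: 51

6h 17m 51s


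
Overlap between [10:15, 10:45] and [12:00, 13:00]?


Meeting A: 615-645 (in minutes from midnight)
Meeting B: 720-780
Overlap start = max(615, 720) = 720
Overlap end = min(645, 780) = 645
Overlap = max(0, 645 - 720) = 0 min

0 minutes


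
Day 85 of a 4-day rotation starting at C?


Shift C

Shifts: A, B, C, D
Start: C (index 2)
Day 85: (2 + 85 - 1) mod 4
= 86 mod 4
= 2
Index 2 → shift C


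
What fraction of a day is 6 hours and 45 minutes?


0.2813 (28.13%)

Total minutes: 6×60 + 45 = 405
Day = 24×60 = 1440 minutes
Fraction = 405/1440 ≈ 0.2813
As a percentage: 405/1440 × 100 ≈ 28.13%


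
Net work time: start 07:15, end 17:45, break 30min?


Total time = (17×60+45) - (7×60+15)
= 1065 - 435 = 630 min
Minus break: 630 - 30 = 600 min
= 10h 0m

10h 0m (600 minutes)


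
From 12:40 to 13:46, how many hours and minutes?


1h 6m

End time in minutes: 13×60 + 46 = 826
Start time in minutes: 12×60 + 40 = 760
Difference = 826 - 760 = 66 minutes
= 1 hours 6 minutes


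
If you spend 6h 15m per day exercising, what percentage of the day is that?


Time: 375 minutes
Day: 1440 minutes
Percentage = (375/1440) × 100 ≈ 26.0%

26.0%


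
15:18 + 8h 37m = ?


Start: 918 minutes from midnight
Add: 517 minutes
Total: 1435 minutes
Hours: 1435 ÷ 60 = 23 remainder 55

23:55


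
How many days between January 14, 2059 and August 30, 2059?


228 days

From January 14, 2059 to August 30, 2059
Rest of January 2059: 31 - 14 = 17
Full months: February 2059 28, March 31, April 30, May 31, June 30, July 31
Days into August 2059: 30
Total = 17 + 28 + 31 + 30 + 31 + 30 + 31 + 30 = 228 days


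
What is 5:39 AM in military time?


Input: 5:39 AM
AM hour stays: 5

05:39


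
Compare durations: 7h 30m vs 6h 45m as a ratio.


10:9 (1.11)

Duration 1: 450 minutes
Duration 2: 405 minutes
Ratio = 450:405
GCD = 45
Simplified = 10:9
As a decimal: 10/9 ≈ 1.11


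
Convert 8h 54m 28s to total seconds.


32068 seconds

Hours: 8 × 3600 = 28800
Minutes: 54 × 60 = 3240
Seconds: 28
Total = 28800 + 3240 + 28 = 32068


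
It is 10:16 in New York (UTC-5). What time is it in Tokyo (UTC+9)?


00:16 (next day)

Time difference = UTC+9 - UTC-5 = +14 hours
New hour = (10 + 14) mod 24
= 24 mod 24 = 0
Minutes unchanged → 00:16; 24 ≥ 24 → next day


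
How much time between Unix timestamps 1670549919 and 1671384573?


Difference = 1671384573 - 1670549919 = 834654 seconds
In hours: 834654 / 3600 ≈ 231.8
In days: 834654 / 86400 ≈ 9.66

834654 seconds (231.8 hours / 9.66 days)


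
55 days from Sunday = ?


Saturday

Start: Sunday (index 6)
(6 + 55) mod 7
= 61 mod 7
= 5
Index 5 → Saturday


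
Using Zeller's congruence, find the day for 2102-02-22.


Zeller's congruence:
q=22, m=14, k=1, j=21
h = (22 + ⌊13×15/5⌋ + 1 + ⌊1/4⌋ + ⌊21/4⌋ - 2×21) mod 7
= (22 + 39 + 1 + 0 + 5 - 42) mod 7
= 25 mod 7 = 4
h=4 → Wednesday

Wednesday


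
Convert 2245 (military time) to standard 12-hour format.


10:45 PM

Hour: 22
22 - 12 = 10 → PM


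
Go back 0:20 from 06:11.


05:51

Start: 371 minutes from midnight
Subtract: 20 minutes
Remaining: 371 - 20 = 351
Hours: 5, Minutes: 51


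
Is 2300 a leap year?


No

Rules: divisible by 4 AND (not by 100 OR by 400)
2300 ÷ 4 = 575 exactly → divisible by 4
2300 ÷ 100 = 23 exactly → divisible by 100
2300 ÷ 400 = 5 remainder 300 → not divisible by 400
Divisible by 100 but not by 400 → not a leap year


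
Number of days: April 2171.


30 days

Month: April (month 4)
April has 30 days


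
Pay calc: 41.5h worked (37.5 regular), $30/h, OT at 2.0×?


$1365.00

Regular: 37.5h × $30 = $1125.00
Overtime: 41.5 - 37.5 = 4.0h
OT pay: 4.0h × $30 × 2.0 = $240.00
Total = $1125.00 + $240.00 = $1365.00


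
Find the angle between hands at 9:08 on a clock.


Hour hand = 9×30 + 8×0.5 = 274.0°
Minute hand = 8×6 = 48°
Difference = |274.0 - 48| = 226.0°
Since > 180°: 360 - 226.0 = 134.0°

134.0°


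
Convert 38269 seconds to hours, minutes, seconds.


Hours: 38269 ÷ 3600 = 10 remainder 2269
Minutes: 2269 ÷ 60 = 37 remainder 49
Seconds: 49

10h 37m 49s


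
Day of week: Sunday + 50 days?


Monday

Start: Sunday (index 6)
(6 + 50) mod 7
= 56 mod 7
= 0
Index 0 → Monday


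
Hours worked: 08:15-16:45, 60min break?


7h 30m (450 minutes)

Total time = (16×60+45) - (8×60+15)
= 1005 - 495 = 510 min
Minus break: 510 - 60 = 450 min
= 7h 30m


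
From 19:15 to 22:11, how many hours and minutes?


2h 56m

End time in minutes: 22×60 + 11 = 1331
Start time in minutes: 19×60 + 15 = 1155
Difference = 1331 - 1155 = 176 minutes
= 2 hours 56 minutes


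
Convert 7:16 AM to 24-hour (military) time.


Input: 7:16 AM
AM hour stays: 7

07:16


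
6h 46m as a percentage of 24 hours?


Total minutes: 6×60 + 46 = 406
Day = 24×60 = 1440 minutes
Fraction = 406/1440 ≈ 0.2819
As a percentage: 406/1440 × 100 ≈ 28.19%

0.2819 (28.19%)


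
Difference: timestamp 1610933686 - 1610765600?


Difference = 1610933686 - 1610765600 = 168086 seconds
In hours: 168086 / 3600 ≈ 46.7
In days: 168086 / 86400 ≈ 1.95

168086 seconds (46.7 hours / 1.95 days)


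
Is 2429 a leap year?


No

Rules: divisible by 4 AND (not by 100 OR by 400)
2429 ÷ 4 = 607 remainder 1 → not divisible by 4
Not divisible by 4 → not a leap year


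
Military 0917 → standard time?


Hour: 9
9 < 12 → AM

9:17 AM


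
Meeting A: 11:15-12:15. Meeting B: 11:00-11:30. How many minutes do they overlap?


Meeting A: 675-735 (in minutes from midnight)
Meeting B: 660-690
Overlap start = max(675, 660) = 675
Overlap end = min(735, 690) = 690
Overlap = max(0, 690 - 675) = 15 min

15 minutes


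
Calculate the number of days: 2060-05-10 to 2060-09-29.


142 days

From May 10, 2060 to September 29, 2060
Rest of May 2060: 31 - 10 = 21
Full months: June 30, July 31, August 31
Days into September 2060: 29
Total = 21 + 30 + 31 + 31 + 29 = 142 days


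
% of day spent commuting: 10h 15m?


Time: 615 minutes
Day: 1440 minutes
Percentage = (615/1440) × 100 ≈ 42.7%

42.7%


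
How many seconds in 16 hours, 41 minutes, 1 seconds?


Hours: 16 × 3600 = 57600
Minutes: 41 × 60 = 2460
Seconds: 1
Total = 57600 + 2460 + 1 = 60061

60061 seconds


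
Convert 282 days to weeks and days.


40 weeks 2 days

Weeks: 282 ÷ 7 = 40 remainder 2


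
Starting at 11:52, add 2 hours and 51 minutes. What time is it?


Start: 712 minutes from midnight
Add: 171 minutes
Total: 883 minutes
Hours: 883 ÷ 60 = 14 remainder 43

14:43


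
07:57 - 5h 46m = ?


02:11

Start: 477 minutes from midnight
Subtract: 346 minutes
Remaining: 477 - 346 = 131
Hours: 2, Minutes: 11


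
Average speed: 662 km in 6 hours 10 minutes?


Distance: 662 km
Time: 6h 10m = 370 min = 370/60 = 37/6 hours
Speed = 662 ÷ (37/6) = 662 × 6 / 37 = 3972/37 ≈ 107.4 km/h

107.4 km/h


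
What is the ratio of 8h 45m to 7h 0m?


5:4 (1.25)

Duration 1: 525 minutes
Duration 2: 420 minutes
Ratio = 525:420
GCD = 105
Simplified = 5:4
As a decimal: 5/4 = 1.25


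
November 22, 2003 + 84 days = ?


Start: November 22, 2003
Add 84 days
November 22 → December 1: 30 - 22 + 1 = 9 days (84 - 9 = 75 left)
December 1 → January 1: 31 - 1 + 1 = 31 days (75 - 31 = 44 left)
January 1 → February 1: 31 - 1 + 1 = 31 days (44 - 31 = 13 left)
February 1 + 13 = February 14, 2004

February 14, 2004


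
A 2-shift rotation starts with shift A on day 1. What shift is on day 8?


Shifts: A, B
Start: A (index 0)
Day 8: (0 + 8 - 1) mod 2
= 7 mod 2
= 1
Index 1 → shift B

Shift B


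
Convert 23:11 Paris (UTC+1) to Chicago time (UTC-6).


16:11

Time difference = UTC-6 - UTC+1 = -7 hours
New hour = (23 -7) mod 24
= 16 mod 24 = 16
Minutes unchanged → 16:11


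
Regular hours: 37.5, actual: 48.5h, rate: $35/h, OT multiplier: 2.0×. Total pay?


Regular: 37.5h × $35 = $1312.50
Overtime: 48.5 - 37.5 = 11.0h
OT pay: 11.0h × $35 × 2.0 = $770.00
Total = $1312.50 + $770.00 = $2082.50

$2082.50


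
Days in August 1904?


31 days

Month: August (month 8)
August has 31 days


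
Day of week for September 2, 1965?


Thursday

Zeller's congruence:
q=2, m=9, k=65, j=19
h = (2 + ⌊13×10/5⌋ + 65 + ⌊65/4⌋ + ⌊19/4⌋ - 2×19) mod 7
= (2 + 26 + 65 + 16 + 4 - 38) mod 7
= 75 mod 7 = 5
h=5 → Thursday


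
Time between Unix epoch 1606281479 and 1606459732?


Difference = 1606459732 - 1606281479 = 178253 seconds
In hours: 178253 / 3600 ≈ 49.5
In days: 178253 / 86400 ≈ 2.06

178253 seconds (49.5 hours / 2.06 days)


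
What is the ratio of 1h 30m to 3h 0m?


Duration 1: 90 minutes
Duration 2: 180 minutes
Ratio = 90:180
GCD = 90
Simplified = 1:2
As a decimal: 1/2 = 0.50

1:2 (0.50)


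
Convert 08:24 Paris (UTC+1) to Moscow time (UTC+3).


10:24

Time difference = UTC+3 - UTC+1 = +2 hours
New hour = (8 + 2) mod 24
= 10 mod 24 = 10
Minutes unchanged → 10:24


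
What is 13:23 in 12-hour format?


1:23 PM

Hour: 13
13 - 12 = 1 → PM


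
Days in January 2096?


31 days

Month: January (month 1)
January has 31 days


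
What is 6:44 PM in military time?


Input: 6:44 PM
PM: 6 + 12 = 18

18:44


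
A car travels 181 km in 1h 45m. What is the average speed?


103.4 km/h

Distance: 181 km
Time: 1h 45m = 105 min = 105/60 = 7/4 hours
Speed = 181 ÷ (7/4) = 181 × 4 / 7 = 724/7 ≈ 103.4 km/h


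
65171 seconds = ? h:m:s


18h 6m 11s

Hours: 65171 ÷ 3600 = 18 remainder 371
Minutes: 371 ÷ 60 = 6 remainder 11
Seconds: 11


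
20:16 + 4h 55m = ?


01:11 (next day)

Start: 1216 minutes from midnight
Add: 295 minutes
Total: 1511 minutes
Hours: 1511 ÷ 60 = 25 remainder 11
25 ≥ 24 → 25 - 24 = 1 (next day)


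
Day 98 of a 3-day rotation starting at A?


Shift B

Shifts: A, B, C
Start: A (index 0)
Day 98: (0 + 98 - 1) mod 3
= 97 mod 3
= 1
Index 1 → shift B


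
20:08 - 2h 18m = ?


17:50

Start: 1208 minutes from midnight
Subtract: 138 minutes
Remaining: 1208 - 138 = 1070
Hours: 17, Minutes: 50


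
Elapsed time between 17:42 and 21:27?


3h 45m

End time in minutes: 21×60 + 27 = 1287
Start time in minutes: 17×60 + 42 = 1062
Difference = 1287 - 1062 = 225 minutes
= 3 hours 45 minutes


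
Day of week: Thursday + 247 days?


Saturday

Start: Thursday (index 3)
(3 + 247) mod 7
= 250 mod 7
= 5
Index 5 → Saturday


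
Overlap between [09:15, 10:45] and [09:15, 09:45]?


Meeting A: 555-645 (in minutes from midnight)
Meeting B: 555-585
Overlap start = max(555, 555) = 555
Overlap end = min(645, 585) = 585
Overlap = max(0, 585 - 555) = 30 min

30 minutes


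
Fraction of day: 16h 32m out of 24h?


0.6889 (68.89%)

Total minutes: 16×60 + 32 = 992
Day = 24×60 = 1440 minutes
Fraction = 992/1440 ≈ 0.6889
As a percentage: 992/1440 × 100 ≈ 68.89%


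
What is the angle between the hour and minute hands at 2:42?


171.0°

Hour hand = 2×30 + 42×0.5 = 81.0°
Minute hand = 42×6 = 252°
Difference = |81.0 - 252| = 171.0°


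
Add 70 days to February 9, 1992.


April 19, 1992

Start: February 9, 1992
Add 70 days
February 9 → March 1: 29 - 9 + 1 = 21 days (70 - 21 = 49 left)
March 1 → April 1: 31 - 1 + 1 = 31 days (49 - 31 = 18 left)
April 1 + 18 = April 19, 1992


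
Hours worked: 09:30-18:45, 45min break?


8h 30m (510 minutes)

Total time = (18×60+45) - (9×60+30)
= 1125 - 570 = 555 min
Minus break: 555 - 45 = 510 min
= 8h 30m


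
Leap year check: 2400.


Yes

Rules: divisible by 4 AND (not by 100 OR by 400)
2400 ÷ 4 = 600 exactly → divisible by 4
2400 ÷ 100 = 24 exactly → divisible by 100
2400 ÷ 400 = 6 exactly → divisible by 400
Divisible by 400 → leap year


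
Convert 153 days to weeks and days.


Weeks: 153 ÷ 7 = 21 remainder 6

21 weeks 6 days


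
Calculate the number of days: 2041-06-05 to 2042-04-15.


314 days

From June 5, 2041 to April 15, 2042
Rest of June 2041: 30 - 5 = 25
Full months: July 31, August 31, September 30, October 31, November 30, December 31, January 31, February 2042 28, March 31
Days into April 2042: 15
Total = 25 + 31 + 31 + 30 + 31 + 30 + 31 + 31 + 28 + 31 + 15 = 314 days


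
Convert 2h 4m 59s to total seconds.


7499 seconds

Hours: 2 × 3600 = 7200
Minutes: 4 × 60 = 240
Seconds: 59
Total = 7200 + 240 + 59 = 7499


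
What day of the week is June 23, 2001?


Zeller's congruence:
q=23, m=6, k=1, j=20
h = (23 + ⌊13×7/5⌋ + 1 + ⌊1/4⌋ + ⌊20/4⌋ - 2×20) mod 7
= (23 + 18 + 1 + 0 + 5 - 40) mod 7
= 7 mod 7 = 0
h=0 → Saturday

Saturday


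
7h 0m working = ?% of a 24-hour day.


Time: 420 minutes
Day: 1440 minutes
Percentage = (420/1440) × 100 ≈ 29.2%

29.2%


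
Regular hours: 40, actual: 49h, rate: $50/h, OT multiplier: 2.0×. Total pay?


Regular: 40h × $50 = $2000.00
Overtime: 49 - 40 = 9h
OT pay: 9h × $50 × 2.0 = $900.00
Total = $2000.00 + $900.00 = $2900.00

$2900.00


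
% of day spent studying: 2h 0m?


8.3%

Time: 120 minutes
Day: 1440 minutes
Percentage = (120/1440) × 100 ≈ 8.3%


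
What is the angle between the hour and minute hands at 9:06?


123.0°

Hour hand = 9×30 + 6×0.5 = 273.0°
Minute hand = 6×6 = 36°
Difference = |273.0 - 36| = 237.0°
Since > 180°: 360 - 237.0 = 123.0°


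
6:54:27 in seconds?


Hours: 6 × 3600 = 21600
Minutes: 54 × 60 = 3240
Seconds: 27
Total = 21600 + 3240 + 27 = 24867

24867 seconds


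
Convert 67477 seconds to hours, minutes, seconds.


18h 44m 37s

Hours: 67477 ÷ 3600 = 18 remainder 2677
Minutes: 2677 ÷ 60 = 44 remainder 37
Seconds: 37


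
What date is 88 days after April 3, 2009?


Start: April 3, 2009
Add 88 days
April 3 → May 1: 30 - 3 + 1 = 28 days (88 - 28 = 60 left)
May 1 → June 1: 31 - 1 + 1 = 31 days (60 - 31 = 29 left)
June 1 + 29 = June 30, 2009

June 30, 2009


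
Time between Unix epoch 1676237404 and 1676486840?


Difference = 1676486840 - 1676237404 = 249436 seconds
In hours: 249436 / 3600 ≈ 69.3
In days: 249436 / 86400 ≈ 2.89

249436 seconds (69.3 hours / 2.89 days)


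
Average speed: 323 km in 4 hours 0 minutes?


80.8 km/h

Distance: 323 km
Time: 4 hours
Speed = 323 / 4 ≈ 80.8 km/h


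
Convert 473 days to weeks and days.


67 weeks 4 days

Weeks: 473 ÷ 7 = 67 remainder 4


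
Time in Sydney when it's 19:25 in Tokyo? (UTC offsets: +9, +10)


Time difference = UTC+10 - UTC+9 = +1 hours
New hour = (19 + 1) mod 24
= 20 mod 24 = 20
Minutes unchanged → 20:25

20:25


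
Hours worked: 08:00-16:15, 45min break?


7h 30m (450 minutes)

Total time = (16×60+15) - (8×60+0)
= 975 - 480 = 495 min
Minus break: 495 - 45 = 450 min
= 7h 30m


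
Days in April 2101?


30 days

Month: April (month 4)
April has 30 days


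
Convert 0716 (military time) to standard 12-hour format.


Hour: 7
7 < 12 → AM

7:16 AM


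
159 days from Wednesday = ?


Start: Wednesday (index 2)
(2 + 159) mod 7
= 161 mod 7
= 0
Index 0 → Monday

Monday


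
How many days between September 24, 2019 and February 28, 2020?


From September 24, 2019 to February 28, 2020
Rest of September 2019: 30 - 24 = 6
Full months: October 31, November 30, December 31, January 31
Days into February 2020: 28
Total = 6 + 31 + 30 + 31 + 31 + 28 = 157 days

157 days


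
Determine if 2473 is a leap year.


No

Rules: divisible by 4 AND (not by 100 OR by 400)
2473 ÷ 4 = 618 remainder 1 → not divisible by 4
Not divisible by 4 → not a leap year


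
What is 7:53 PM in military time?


Input: 7:53 PM
PM: 7 + 12 = 19

19:53


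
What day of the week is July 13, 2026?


Zeller's congruence:
q=13, m=7, k=26, j=20
h = (13 + ⌊13×8/5⌋ + 26 + ⌊26/4⌋ + ⌊20/4⌋ - 2×20) mod 7
= (13 + 20 + 26 + 6 + 5 - 40) mod 7
= 30 mod 7 = 2
h=2 → Monday

Monday


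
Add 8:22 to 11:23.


Start: 683 minutes from midnight
Add: 502 minutes
Total: 1185 minutes
Hours: 1185 ÷ 60 = 19 remainder 45

19:45
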